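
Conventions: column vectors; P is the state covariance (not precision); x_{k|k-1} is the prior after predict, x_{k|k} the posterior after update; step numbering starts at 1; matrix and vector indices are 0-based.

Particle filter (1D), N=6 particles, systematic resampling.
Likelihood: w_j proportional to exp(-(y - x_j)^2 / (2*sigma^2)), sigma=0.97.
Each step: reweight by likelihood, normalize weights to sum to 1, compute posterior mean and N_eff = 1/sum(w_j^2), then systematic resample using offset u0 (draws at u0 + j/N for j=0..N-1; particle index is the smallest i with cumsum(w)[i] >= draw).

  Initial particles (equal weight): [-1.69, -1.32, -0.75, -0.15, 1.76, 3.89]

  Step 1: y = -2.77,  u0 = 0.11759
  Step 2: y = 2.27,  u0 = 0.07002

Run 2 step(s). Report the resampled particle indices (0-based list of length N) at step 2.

step 1: w=[0.5350, 0.3253, 0.1137, 0.0259, 0.0000, 0.0000]  mean=-1.4228  Neff=2.4649  idx=[0, 0, 0, 1, 1, 2]
step 2: w=[0.0225, 0.0225, 0.0225, 0.0992, 0.0992, 0.7343]  mean=-0.9264  Neff=1.7846  idx=[3, 4, 5, 5, 5, 5]

resampled_idx = [3, 4, 5, 5, 5, 5]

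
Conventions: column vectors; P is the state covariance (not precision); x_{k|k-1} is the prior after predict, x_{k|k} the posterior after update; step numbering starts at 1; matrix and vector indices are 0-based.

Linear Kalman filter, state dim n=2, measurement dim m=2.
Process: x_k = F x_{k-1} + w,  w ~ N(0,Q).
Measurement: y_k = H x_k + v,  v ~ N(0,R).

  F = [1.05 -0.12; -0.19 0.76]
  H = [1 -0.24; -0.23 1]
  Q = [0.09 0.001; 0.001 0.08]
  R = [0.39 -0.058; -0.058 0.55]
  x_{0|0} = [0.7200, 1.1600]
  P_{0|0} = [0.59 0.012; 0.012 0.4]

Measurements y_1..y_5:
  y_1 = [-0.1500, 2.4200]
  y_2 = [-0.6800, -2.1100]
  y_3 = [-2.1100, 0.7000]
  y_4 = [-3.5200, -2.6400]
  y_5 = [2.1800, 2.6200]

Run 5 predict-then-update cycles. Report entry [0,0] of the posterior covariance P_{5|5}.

step 1: x^-=[0.6168, 0.7448]  P^-=[0.7432 -0.1433; -0.1433 0.3289]  S=[1.2210 -0.4591; -0.4591 0.9841]  K=[0.6268 -0.0269; -0.0531 0.3429]  nu=[-0.5880, 1.8171]  x^+=[0.1993, 1.3991]  P^+=[0.2474 0.0057; 0.0057 0.1930]
step 2: x^-=[0.0413, 1.0255]  P^-=[0.3641 -0.0613; -0.0613 0.1988]  S=[0.7949 -0.2541; -0.2541 0.7962]  K=[0.4658 -0.0335; -0.0575 0.2490]  nu=[-0.4752, -3.1260]  x^+=[-0.0754, 0.2745]  P^+=[0.1828 -0.0034; -0.0034 0.1395]
step 3: x^-=[-0.1121, 0.2229]  P^-=[0.2944 -0.0510; -0.0510 0.1681]  S=[0.7185 -0.2198; -0.2198 0.7572]  K=[0.4157 -0.0360; -0.0597 0.2202]  nu=[-1.9444, 0.4513]  x^+=[-0.9366, 0.4384]  P^+=[0.1626 -0.0065; -0.0065 0.1231]
step 4: x^-=[-1.0361, 0.5112]  P^-=[0.2727 -0.0480; -0.0480 0.1588]  S=[0.6949 -0.2095; -0.2095 0.7454]  K=[0.3980 -0.0367; -0.0604 0.2110]  nu=[-2.3612, -3.3895]  x^+=[-1.8514, -0.0614]  P^+=[0.1555 -0.0075; -0.0075 0.1178]
step 5: x^-=[-1.9366, 0.3051]  P^-=[0.2651 -0.0469; -0.0469 0.1558]  S=[0.6866 -0.2059; -0.2059 0.7414]  K=[0.3914 -0.0368; -0.0605 0.2079]  nu=[4.1898, 1.8695]  x^+=[-0.3654, 0.4405]  P^+=[0.1529 -0.0078; -0.0078 0.1161]

P_post[0,0] = 0.1529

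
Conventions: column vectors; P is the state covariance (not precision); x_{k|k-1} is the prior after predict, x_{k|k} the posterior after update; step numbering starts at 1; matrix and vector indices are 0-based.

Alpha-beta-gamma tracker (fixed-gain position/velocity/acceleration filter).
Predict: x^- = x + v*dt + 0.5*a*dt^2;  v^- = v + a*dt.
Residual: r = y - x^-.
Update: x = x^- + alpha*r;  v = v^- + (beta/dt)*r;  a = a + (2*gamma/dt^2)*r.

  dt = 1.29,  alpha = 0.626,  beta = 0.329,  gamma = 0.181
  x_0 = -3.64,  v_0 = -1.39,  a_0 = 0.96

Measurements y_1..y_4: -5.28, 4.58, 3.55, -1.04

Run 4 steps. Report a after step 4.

step 1: x_pred=-4.6343  r=-0.6457  x^+=-5.0385  v^+=-0.3163  a^+=0.8195
step 2: x_pred=-4.7646  r=9.3446  x^+=1.0851  v^+=3.1242  a^+=2.8523
step 3: x_pred=7.4886  r=-3.9386  x^+=5.0230  v^+=5.7992  a^+=1.9955
step 4: x_pred=14.1644  r=-15.2044  x^+=4.6464  v^+=4.4957  a^+=-1.3119

a_post = -1.3119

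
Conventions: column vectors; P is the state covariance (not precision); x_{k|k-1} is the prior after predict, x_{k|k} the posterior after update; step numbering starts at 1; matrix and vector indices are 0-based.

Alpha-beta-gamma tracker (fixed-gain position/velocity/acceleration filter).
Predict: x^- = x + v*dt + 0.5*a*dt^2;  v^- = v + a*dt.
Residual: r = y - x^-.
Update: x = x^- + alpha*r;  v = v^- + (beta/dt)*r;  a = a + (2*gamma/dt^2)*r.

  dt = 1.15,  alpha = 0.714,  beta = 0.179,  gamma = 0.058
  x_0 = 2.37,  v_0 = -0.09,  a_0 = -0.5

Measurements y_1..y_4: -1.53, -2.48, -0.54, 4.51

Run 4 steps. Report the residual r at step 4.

step 1: x_pred=1.9359  r=-3.4659  x^+=-0.5388  v^+=-1.2045  a^+=-0.8040
step 2: x_pred=-2.4555  r=-0.0245  x^+=-2.4730  v^+=-2.1329  a^+=-0.8061
step 3: x_pred=-5.4589  r=4.9189  x^+=-1.9468  v^+=-2.2943  a^+=-0.3747
step 4: x_pred=-4.8330  r=9.3430  x^+=1.8379  v^+=-1.2710  a^+=0.4448

resid = 9.3430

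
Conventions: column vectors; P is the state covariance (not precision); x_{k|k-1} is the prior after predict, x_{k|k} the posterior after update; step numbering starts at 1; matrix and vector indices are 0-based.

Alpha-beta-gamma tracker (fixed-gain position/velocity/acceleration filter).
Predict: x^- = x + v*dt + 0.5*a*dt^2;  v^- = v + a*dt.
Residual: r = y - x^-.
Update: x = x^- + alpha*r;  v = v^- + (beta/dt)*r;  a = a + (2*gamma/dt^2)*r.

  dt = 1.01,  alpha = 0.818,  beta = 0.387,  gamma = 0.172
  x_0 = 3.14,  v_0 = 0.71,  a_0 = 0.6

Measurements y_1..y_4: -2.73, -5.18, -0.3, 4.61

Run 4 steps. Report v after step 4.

step 1: x_pred=4.1631  r=-6.8931  x^+=-1.4755  v^+=-1.3252  a^+=-1.7245
step 2: x_pred=-3.6935  r=-1.4865  x^+=-4.9095  v^+=-3.6366  a^+=-2.2258
step 3: x_pred=-9.7176  r=9.4176  x^+=-2.0140  v^+=-2.2761  a^+=0.9500
step 4: x_pred=-3.8283  r=8.4383  x^+=3.0742  v^+=1.9168  a^+=3.7956

v_post = 1.9168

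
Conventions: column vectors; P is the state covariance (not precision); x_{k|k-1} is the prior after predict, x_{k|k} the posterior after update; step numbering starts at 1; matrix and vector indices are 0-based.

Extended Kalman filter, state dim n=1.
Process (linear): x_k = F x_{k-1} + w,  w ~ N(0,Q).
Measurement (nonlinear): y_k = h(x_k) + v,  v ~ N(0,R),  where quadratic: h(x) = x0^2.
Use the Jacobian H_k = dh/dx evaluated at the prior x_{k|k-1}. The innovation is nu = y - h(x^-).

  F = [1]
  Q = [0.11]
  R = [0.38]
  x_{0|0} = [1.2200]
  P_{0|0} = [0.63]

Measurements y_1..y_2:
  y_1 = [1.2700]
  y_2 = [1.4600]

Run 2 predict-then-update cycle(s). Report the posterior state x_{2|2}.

x_post = [1.1884]

step 1: x^-=[1.2200]  P^-=[0.7400]  H_jac=[2.4400]  S=[4.7857]  K=[0.3773]  nu=[-0.2184]  x^+=[1.1376]  P^+=[0.0588]
step 2: x^-=[1.1376]  P^-=[0.1688]  H_jac=[2.2752]  S=[1.2536]  K=[0.3063]  nu=[0.1659]  x^+=[1.1884]  P^+=[0.0512]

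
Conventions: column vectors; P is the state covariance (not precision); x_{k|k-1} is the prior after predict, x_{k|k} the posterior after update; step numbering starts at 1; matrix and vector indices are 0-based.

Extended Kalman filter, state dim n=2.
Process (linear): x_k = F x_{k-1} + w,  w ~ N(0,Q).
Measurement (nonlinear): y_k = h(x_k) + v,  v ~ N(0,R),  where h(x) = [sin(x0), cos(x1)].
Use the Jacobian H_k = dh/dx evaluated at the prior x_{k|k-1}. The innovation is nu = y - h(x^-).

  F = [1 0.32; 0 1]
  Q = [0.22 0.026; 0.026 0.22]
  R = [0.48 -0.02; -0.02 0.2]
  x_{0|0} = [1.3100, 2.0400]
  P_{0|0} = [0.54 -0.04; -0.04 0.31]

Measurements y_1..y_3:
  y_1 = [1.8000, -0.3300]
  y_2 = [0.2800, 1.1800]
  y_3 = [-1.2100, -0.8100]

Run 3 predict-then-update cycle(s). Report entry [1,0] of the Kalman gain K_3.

K[1,0] = -0.0449

step 1: x^-=[1.9628, 2.0400]  P^-=[0.7661 0.0852; 0.0852 0.5300]  H_jac=[-0.3820 0.0000; 0.0000 -0.8919]  S=[0.5918 0.0090; 0.0090 0.6216]  K=[-0.4928 -0.1151; -0.0434 -0.7598]  nu=[0.8759, 0.1222]  x^+=[1.5171, 1.9092]  P^+=[0.6132 0.0148; 0.0148 0.1694]
step 2: x^-=[2.1280, 1.9092]  P^-=[0.8599 0.0950; 0.0950 0.3894]  H_jac=[-0.5288 0.0000; 0.0000 -0.9433]  S=[0.7205 0.0274; 0.0274 0.5465]  K=[-0.6262 -0.1326; -0.0443 -0.6699]  nu=[-0.5687, 1.5119]  x^+=[2.2837, 0.9214]  P^+=[0.5633 0.0148; 0.0148 0.1411]
step 3: x^-=[2.5786, 0.9214]  P^-=[0.8072 0.0860; 0.0860 0.3611]  H_jac=[-0.8457 0.0000; 0.0000 -0.7965]  S=[1.0573 0.0379; 0.0379 0.4291]  K=[-0.6420 -0.1029; -0.0449 -0.6663]  nu=[-1.7437, -1.4147]  x^+=[3.8436, 1.9423]  P^+=[0.3620 0.0097; 0.0097 0.1662]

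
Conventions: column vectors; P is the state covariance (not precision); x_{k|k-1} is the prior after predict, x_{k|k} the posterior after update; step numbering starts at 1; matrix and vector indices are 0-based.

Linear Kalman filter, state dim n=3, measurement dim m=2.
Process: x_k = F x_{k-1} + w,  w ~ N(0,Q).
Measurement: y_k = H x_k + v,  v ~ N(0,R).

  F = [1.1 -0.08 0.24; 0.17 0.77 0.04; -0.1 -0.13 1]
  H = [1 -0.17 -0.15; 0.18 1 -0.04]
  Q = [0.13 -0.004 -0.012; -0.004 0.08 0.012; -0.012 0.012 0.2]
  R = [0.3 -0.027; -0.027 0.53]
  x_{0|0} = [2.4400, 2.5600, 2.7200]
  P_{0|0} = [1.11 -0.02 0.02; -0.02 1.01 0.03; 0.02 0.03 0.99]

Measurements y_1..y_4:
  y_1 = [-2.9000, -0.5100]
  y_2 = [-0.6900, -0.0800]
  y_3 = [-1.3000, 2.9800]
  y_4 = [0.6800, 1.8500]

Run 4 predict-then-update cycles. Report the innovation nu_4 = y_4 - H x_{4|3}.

innov = [0.8338, 0.9703]

step 1: x^-=[3.1320, 2.4948, 2.1432]  P^-=[1.5495 0.1413 0.1349; 0.1413 0.7094 -0.0401; 0.1349 -0.0401 1.2058]  S=[1.8066 0.2723; 0.2723 1.3437]  K=[0.8115 0.1443; -0.0699 0.5622; -0.0149 -0.0447]  nu=[-5.2864, -3.4828]  x^+=[-1.6603, 0.9063, 2.3778]  P^+=[0.2682 0.0133 0.1759; 0.0133 0.2972 -0.0068; 0.1759 -0.0068 1.2024]
step 2: x^-=[-1.3282, 0.5107, 2.4260]  P^-=[0.6165 0.0642 0.4384; 0.0642 0.2713 0.0484; 0.4384 0.0484 1.3770]  S=[0.8044 0.0720; 0.0720 0.8364]  K=[0.6593 0.1317; -0.0168 0.3373; 0.2724 0.0630]  nu=[1.0889, -0.2546]  x^+=[-0.6438, 0.4065, 2.7065]  P^+=[0.2399 0.0201 0.2815; 0.0201 0.1767 0.0278; 0.2815 0.0278 1.3116]
step 3: x^-=[-0.0912, 0.3118, 2.7181]  P^-=[0.6409 0.0882 0.5753; 0.0882 0.2046 0.1087; 0.5753 0.1087 1.4540]  S=[0.7825 0.0937; 0.0937 0.7725]  K=[0.6714 0.1523; 0.0141 0.2781; 0.4150 0.1491]  nu=[-0.7481, 2.7933]  x^+=[-0.1680, 1.0781, 2.8242]  P^+=[0.2511 0.0304 0.3244; 0.0304 0.1440 0.0611; 0.3244 0.0611 1.2904]
step 4: x^-=[0.4068, 0.9145, 2.7009]  P^-=[0.6727 0.1104 0.6098; 0.1104 0.1908 0.1425; 0.6098 0.1425 1.4154]  S=[0.7969 0.1159; 0.1159 0.7644]  K=[0.6815 0.1676; 0.0327 0.2632; 0.4409 0.1891]  nu=[0.8338, 0.9703]  x^+=[1.1376, 1.1972, 3.2519]  P^+=[0.2547 0.0375 0.3226; 0.0375 0.1350 0.0788; 0.3226 0.0788 1.2139]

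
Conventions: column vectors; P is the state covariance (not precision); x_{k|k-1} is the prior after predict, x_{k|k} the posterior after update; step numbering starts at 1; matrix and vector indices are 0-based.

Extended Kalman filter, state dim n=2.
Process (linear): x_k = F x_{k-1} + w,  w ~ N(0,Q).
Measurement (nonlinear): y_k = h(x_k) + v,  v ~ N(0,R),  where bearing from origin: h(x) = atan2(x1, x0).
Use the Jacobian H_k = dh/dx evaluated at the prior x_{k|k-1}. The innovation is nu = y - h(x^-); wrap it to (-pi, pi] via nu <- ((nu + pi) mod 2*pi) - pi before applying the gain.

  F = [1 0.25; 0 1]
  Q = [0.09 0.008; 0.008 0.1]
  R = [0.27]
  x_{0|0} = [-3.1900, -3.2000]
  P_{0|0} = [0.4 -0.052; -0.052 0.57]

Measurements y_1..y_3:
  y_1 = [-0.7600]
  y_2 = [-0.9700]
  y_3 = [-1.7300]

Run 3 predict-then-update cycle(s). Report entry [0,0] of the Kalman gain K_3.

step 1: x^-=[-3.9900, -3.2000]  P^-=[0.4996 0.0985; 0.0985 0.6700]  H_jac=[0.1223 -0.1525]  S=[0.2894]  K=[0.1593; -0.3115]  nu=[1.7056]  x^+=[-3.7183, -3.7313]  P^+=[0.4923 0.1129; 0.1129 0.6419]
step 2: x^-=[-4.6512, -3.7313]  P^-=[0.6788 0.2813; 0.2813 0.7419]  H_jac=[0.1049 -0.1308]  S=[0.2824]  K=[0.1219; -0.2391]  nu=[1.4955]  x^+=[-4.4688, -4.0888]  P^+=[0.6746 0.2896; 0.2896 0.7258]
step 3: x^-=[-5.4910, -4.0888]  P^-=[0.9548 0.4790; 0.4790 0.8258]  H_jac=[0.0872 -0.1172]  S=[0.2788]  K=[0.0975; -0.1971]  nu=[0.7715]  x^+=[-5.4158, -4.2409]  P^+=[0.9521 0.4844; 0.4844 0.8149]

K[0,0] = 0.0975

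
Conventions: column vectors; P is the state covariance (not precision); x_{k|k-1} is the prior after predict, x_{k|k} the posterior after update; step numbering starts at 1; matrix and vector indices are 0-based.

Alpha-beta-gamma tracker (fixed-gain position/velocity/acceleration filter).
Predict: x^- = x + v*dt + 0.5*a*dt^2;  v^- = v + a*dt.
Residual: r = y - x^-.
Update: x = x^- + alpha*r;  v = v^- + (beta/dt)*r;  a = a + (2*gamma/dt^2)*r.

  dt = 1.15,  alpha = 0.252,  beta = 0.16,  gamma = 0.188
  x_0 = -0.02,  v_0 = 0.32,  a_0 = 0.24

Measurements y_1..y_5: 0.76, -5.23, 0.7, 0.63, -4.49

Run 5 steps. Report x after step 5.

x_post = -4.6902

step 1: x_pred=0.5067  r=0.2533  x^+=0.5705  v^+=0.6312  a^+=0.3120
step 2: x_pred=1.5028  r=-6.7328  x^+=-0.1939  v^+=0.0533  a^+=-1.6022
step 3: x_pred=-1.1920  r=1.8920  x^+=-0.7152  v^+=-1.5259  a^+=-1.0643
step 4: x_pred=-3.1738  r=3.8038  x^+=-2.2152  v^+=-2.2206  a^+=0.0172
step 5: x_pred=-4.7576  r=0.2676  x^+=-4.6902  v^+=-2.1636  a^+=0.0933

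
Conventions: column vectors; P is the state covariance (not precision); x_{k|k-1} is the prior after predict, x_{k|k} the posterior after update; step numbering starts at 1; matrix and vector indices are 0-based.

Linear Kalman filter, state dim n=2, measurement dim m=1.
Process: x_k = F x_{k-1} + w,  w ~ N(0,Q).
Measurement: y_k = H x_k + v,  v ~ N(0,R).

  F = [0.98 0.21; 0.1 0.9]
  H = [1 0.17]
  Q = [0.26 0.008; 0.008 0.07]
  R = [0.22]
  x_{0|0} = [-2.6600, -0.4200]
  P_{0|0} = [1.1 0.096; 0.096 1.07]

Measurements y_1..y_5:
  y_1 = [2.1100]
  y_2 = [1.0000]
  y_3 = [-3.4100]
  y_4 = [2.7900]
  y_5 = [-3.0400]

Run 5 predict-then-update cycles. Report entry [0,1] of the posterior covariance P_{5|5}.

step 1: x^-=[-2.6950, -0.6440]  P^-=[1.4031 0.4047; 0.4047 0.9650]  S=[1.7886]  K=[0.8229; 0.3180]  nu=[4.9145]  x^+=[1.3493, 0.9187]  P^+=[0.1918 -0.0633; -0.0633 0.7841]
step 2: x^-=[1.5153, 0.9618]  P^-=[0.4527 0.1178; 0.1178 0.6957]  S=[0.7329]  K=[0.6451; 0.3221]  nu=[-0.6788]  x^+=[1.0774, 0.7432]  P^+=[0.1478 -0.0345; -0.0345 0.6196]
step 3: x^-=[1.2119, 0.7766]  P^-=[0.4151 0.1085; 0.1085 0.5672]  S=[0.6883]  K=[0.6298; 0.2976]  nu=[-4.7540]  x^+=[-1.7820, -0.6384]  P^+=[0.1420 -0.0206; -0.0206 0.5062]
step 4: x^-=[-1.8805, -0.7528]  P^-=[0.4103 0.0990; 0.0990 0.4777]  S=[0.6778]  K=[0.6302; 0.2659]  nu=[4.7984]  x^+=[1.1435, 0.5232]  P^+=[0.1411 -0.0146; -0.0146 0.4298]
step 5: x^-=[1.2305, 0.5853]  P^-=[0.4085 0.0899; 0.0899 0.4169]  S=[0.6711]  K=[0.6315; 0.2396]  nu=[-4.3700]  x^+=[-1.5290, -0.4617]  P^+=[0.1409 -0.0116; -0.0116 0.3784]

P_post[0,1] = -0.0116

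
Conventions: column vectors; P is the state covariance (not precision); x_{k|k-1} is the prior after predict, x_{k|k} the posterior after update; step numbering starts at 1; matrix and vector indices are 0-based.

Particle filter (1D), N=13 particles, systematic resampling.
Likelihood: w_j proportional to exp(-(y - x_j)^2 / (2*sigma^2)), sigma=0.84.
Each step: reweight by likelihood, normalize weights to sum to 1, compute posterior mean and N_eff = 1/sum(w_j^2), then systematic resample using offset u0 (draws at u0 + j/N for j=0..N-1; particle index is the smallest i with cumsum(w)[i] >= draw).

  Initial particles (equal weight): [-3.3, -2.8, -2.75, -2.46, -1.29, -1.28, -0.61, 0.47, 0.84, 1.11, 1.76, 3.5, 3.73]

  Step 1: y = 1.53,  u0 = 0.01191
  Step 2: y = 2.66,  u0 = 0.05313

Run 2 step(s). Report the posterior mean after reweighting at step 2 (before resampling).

post_mean = 1.5232

step 1: w=[0.0000, 0.0000, 0.0000, 0.0000, 0.0011, 0.0012, 0.0124, 0.1431, 0.2263, 0.2799, 0.3055, 0.0203, 0.0103]  mean=1.2045  Neff=4.0978  idx=[6, 7, 8, 8, 8, 9, 9, 9, 9, 10, 10, 10, 10]
step 2: w=[0.0002, 0.0101, 0.0290, 0.0290, 0.0290, 0.0552, 0.0552, 0.0552, 0.0552, 0.1705, 0.1705, 0.1705, 0.1705]  mean=1.5232  Neff=7.6259  idx=[3, 5, 6, 8, 9, 9, 10, 10, 11, 11, 11, 12, 12]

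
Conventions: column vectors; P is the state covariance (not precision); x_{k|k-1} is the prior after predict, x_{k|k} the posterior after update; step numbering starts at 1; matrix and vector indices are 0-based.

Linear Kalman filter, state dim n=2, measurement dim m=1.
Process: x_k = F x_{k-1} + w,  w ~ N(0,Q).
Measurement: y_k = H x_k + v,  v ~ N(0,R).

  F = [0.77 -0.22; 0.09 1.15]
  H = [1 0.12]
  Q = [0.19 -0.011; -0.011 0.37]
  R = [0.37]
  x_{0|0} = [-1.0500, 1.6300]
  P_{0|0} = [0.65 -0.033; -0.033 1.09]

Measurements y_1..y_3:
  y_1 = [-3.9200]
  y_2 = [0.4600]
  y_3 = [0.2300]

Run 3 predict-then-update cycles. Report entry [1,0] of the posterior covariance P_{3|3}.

P_post[1,0] = -0.6659

step 1: x^-=[-1.1671, 1.7800]  P^-=[0.6393 -0.2703; -0.2703 1.8100]  S=[0.9705]  K=[0.6253; -0.0547]  nu=[-2.9665]  x^+=[-3.0221, 1.9423]  P^+=[0.2598 -0.2371; -0.2371 1.8071]
step 2: x^-=[-2.7543, 1.9617]  P^-=[0.5118 -0.6554; -0.6554 2.7129]  S=[0.7636]  K=[0.5673; -0.4320]  nu=[2.9789]  x^+=[-1.0644, 0.6747]  P^+=[0.2661 -0.4683; -0.4683 2.5703]
step 3: x^-=[-0.9680, 0.6801]  P^-=[0.6308 -1.0483; -1.0483 3.6745]  S=[0.8022]  K=[0.6296; -0.7571]  nu=[1.1164]  x^+=[-0.2651, -0.1651]  P^+=[0.3129 -0.6659; -0.6659 3.2147]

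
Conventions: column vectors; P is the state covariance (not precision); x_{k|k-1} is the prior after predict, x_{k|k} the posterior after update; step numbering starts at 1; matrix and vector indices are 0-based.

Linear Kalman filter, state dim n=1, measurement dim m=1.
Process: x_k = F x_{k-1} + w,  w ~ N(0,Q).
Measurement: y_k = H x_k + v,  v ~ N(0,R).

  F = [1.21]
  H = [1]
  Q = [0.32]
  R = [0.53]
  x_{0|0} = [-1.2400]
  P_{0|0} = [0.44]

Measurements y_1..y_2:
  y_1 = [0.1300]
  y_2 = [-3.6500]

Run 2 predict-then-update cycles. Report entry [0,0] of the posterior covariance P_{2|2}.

P_post[0,0] = 0.3220

step 1: x^-=[-1.5004]  P^-=[0.9642]  S=[1.4942]  K=[0.6453]  nu=[1.6304]  x^+=[-0.4483]  P^+=[0.3420]
step 2: x^-=[-0.5425]  P^-=[0.8207]  S=[1.3507]  K=[0.6076]  nu=[-3.1075]  x^+=[-2.4307]  P^+=[0.3220]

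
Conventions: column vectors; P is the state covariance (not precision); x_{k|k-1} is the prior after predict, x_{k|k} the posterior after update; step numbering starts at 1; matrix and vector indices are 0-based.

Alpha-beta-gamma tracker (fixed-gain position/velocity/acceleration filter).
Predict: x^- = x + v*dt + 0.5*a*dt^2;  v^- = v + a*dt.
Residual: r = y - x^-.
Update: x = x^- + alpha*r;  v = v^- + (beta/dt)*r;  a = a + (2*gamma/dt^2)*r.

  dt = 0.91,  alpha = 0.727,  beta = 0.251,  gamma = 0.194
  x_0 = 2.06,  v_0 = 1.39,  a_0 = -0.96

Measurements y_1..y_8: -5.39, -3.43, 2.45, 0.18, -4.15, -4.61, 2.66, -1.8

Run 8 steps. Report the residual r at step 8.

step 1: x_pred=2.9274  r=-8.3174  x^+=-3.1193  v^+=-1.7777  a^+=-4.8571
step 2: x_pred=-6.7482  r=3.3182  x^+=-4.3359  v^+=-5.2824  a^+=-3.3024
step 3: x_pred=-10.5102  r=12.9602  x^+=-1.0881  v^+=-4.7128  a^+=2.7701
step 4: x_pred=-4.2299  r=4.4099  x^+=-1.0239  v^+=-0.9757  a^+=4.8363
step 5: x_pred=0.0906  r=-4.2406  x^+=-2.9923  v^+=2.2556  a^+=2.8494
step 6: x_pred=0.2401  r=-4.8501  x^+=-3.2859  v^+=3.5107  a^+=0.5769
step 7: x_pred=0.1477  r=2.5123  x^+=1.9741  v^+=4.7287  a^+=1.7540
step 8: x_pred=7.0035  r=-8.8035  x^+=0.6034  v^+=3.8966  a^+=-2.3708

resid = -8.8035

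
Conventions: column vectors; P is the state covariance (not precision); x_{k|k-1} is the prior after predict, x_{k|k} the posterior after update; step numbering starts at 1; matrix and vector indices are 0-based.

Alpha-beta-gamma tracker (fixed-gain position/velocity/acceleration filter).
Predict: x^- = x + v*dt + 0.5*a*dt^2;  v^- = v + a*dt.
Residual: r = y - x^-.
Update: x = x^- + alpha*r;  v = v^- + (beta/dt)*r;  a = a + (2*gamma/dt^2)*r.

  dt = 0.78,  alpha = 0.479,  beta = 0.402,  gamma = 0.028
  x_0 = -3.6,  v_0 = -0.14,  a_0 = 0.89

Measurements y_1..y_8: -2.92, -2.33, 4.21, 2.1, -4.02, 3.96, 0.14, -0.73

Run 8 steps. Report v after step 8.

step 1: x_pred=-3.4385  r=0.5185  x^+=-3.1901  v^+=0.8214  a^+=0.9377
step 2: x_pred=-2.2642  r=-0.0658  x^+=-2.2957  v^+=1.5189  a^+=0.9317
step 3: x_pred=-0.8275  r=5.0375  x^+=1.5854  v^+=4.8419  a^+=1.3953
step 4: x_pred=5.7866  r=-3.6866  x^+=4.0207  v^+=4.0302  a^+=1.0560
step 5: x_pred=7.4855  r=-11.5055  x^+=1.9744  v^+=-1.0758  a^+=-0.0030
step 6: x_pred=1.1343  r=2.8257  x^+=2.4878  v^+=0.3781  a^+=0.2571
step 7: x_pred=2.8610  r=-2.7210  x^+=1.5576  v^+=-0.8237  a^+=0.0066
step 8: x_pred=0.9172  r=-1.6472  x^+=0.1282  v^+=-1.6674  a^+=-0.1450

v_post = -1.6674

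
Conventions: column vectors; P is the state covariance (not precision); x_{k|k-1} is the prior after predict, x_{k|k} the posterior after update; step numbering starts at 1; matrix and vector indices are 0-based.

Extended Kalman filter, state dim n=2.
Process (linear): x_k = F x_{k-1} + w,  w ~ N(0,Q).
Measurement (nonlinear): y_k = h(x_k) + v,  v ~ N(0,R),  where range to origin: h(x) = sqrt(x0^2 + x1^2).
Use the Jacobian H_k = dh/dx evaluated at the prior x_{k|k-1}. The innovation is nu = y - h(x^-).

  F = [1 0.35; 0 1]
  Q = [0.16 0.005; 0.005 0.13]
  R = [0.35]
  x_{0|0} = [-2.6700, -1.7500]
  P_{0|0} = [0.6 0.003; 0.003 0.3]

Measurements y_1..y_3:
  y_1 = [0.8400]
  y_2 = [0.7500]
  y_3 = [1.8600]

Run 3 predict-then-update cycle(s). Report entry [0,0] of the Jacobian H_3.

H_jac[0,0] = -0.9165

step 1: x^-=[-3.2825, -1.7500]  P^-=[0.7988 0.1130; 0.1130 0.4300]  H_jac=[-0.8824 -0.4704]  S=[1.1610]  K=[-0.6529; -0.2601]  nu=[-2.8799]  x^+=[-1.4021, -1.0009]  P^+=[0.3039 -0.0842; -0.0842 0.3514]
step 2: x^-=[-1.7524, -1.0009]  P^-=[0.4480 0.0438; 0.0438 0.4814]  H_jac=[-0.8683 -0.4960]  S=[0.8439]  K=[-0.4867; -0.3280]  nu=[-1.2681]  x^+=[-1.1353, -0.5849]  P^+=[0.2481 -0.0909; -0.0909 0.3906]
step 3: x^-=[-1.3400, -0.5849]  P^-=[0.3923 0.0508; 0.0508 0.5206]  H_jac=[-0.9165 -0.4001]  S=[0.8001]  K=[-0.4748; -0.3185]  nu=[0.3979]  x^+=[-1.5289, -0.7117]  P^+=[0.2120 -0.0702; -0.0702 0.4395]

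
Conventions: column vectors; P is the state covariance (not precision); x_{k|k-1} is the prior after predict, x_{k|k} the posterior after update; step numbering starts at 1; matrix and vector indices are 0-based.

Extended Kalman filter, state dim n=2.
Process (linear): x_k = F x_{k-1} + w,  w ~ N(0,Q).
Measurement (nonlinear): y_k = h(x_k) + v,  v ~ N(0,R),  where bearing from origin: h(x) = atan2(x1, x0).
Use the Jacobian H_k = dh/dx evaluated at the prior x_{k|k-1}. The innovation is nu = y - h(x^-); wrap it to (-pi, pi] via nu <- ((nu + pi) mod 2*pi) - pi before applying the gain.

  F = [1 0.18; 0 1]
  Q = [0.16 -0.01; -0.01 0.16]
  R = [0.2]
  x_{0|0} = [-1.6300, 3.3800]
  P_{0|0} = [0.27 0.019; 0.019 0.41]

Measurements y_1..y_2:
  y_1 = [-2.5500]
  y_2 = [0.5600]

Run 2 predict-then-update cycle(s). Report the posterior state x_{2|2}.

x_post = [-0.5218, 3.6253]

step 1: x^-=[-1.0216, 3.3800]  P^-=[0.4501 0.0828; 0.0828 0.5700]  H_jac=[-0.2711 -0.0819]  S=[0.2406]  K=[-0.5354; -0.2874]  nu=[1.8689]  x^+=[-2.0222, 2.8428]  P^+=[0.3812 0.0458; 0.0458 0.5501]
step 2: x^-=[-1.5105, 2.8428]  P^-=[0.5755 0.1348; 0.1348 0.7101]  H_jac=[-0.2743 -0.1458]  S=[0.2692]  K=[-0.6595; -0.5219]  nu=[-1.4992]  x^+=[-0.5218, 3.6253]  P^+=[0.4584 0.0422; 0.0422 0.6368]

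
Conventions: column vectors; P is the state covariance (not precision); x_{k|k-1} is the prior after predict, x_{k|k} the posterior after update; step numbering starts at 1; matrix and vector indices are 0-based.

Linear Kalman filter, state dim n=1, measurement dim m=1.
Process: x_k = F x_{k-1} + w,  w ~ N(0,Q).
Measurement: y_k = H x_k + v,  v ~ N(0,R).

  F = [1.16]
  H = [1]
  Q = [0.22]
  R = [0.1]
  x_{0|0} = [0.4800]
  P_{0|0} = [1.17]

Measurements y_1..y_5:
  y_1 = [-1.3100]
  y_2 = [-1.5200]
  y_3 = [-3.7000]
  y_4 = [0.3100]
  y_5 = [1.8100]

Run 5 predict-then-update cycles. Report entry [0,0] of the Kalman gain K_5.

step 1: x^-=[0.5568]  P^-=[1.7944]  S=[1.8944]  K=[0.9472]  nu=[-1.8668]  x^+=[-1.2115]  P^+=[0.0947]
step 2: x^-=[-1.4053]  P^-=[0.3475]  S=[0.4475]  K=[0.7765]  nu=[-0.1147]  x^+=[-1.4944]  P^+=[0.0777]
step 3: x^-=[-1.7335]  P^-=[0.3245]  S=[0.4245]  K=[0.7644]  nu=[-1.9665]  x^+=[-3.2367]  P^+=[0.0764]
step 4: x^-=[-3.7546]  P^-=[0.3229]  S=[0.4229]  K=[0.7635]  nu=[4.0646]  x^+=[-0.6512]  P^+=[0.0764]
step 5: x^-=[-0.7554]  P^-=[0.3227]  S=[0.4227]  K=[0.7634]  nu=[2.5654]  x^+=[1.2031]  P^+=[0.0763]

K[0,0] = 0.7634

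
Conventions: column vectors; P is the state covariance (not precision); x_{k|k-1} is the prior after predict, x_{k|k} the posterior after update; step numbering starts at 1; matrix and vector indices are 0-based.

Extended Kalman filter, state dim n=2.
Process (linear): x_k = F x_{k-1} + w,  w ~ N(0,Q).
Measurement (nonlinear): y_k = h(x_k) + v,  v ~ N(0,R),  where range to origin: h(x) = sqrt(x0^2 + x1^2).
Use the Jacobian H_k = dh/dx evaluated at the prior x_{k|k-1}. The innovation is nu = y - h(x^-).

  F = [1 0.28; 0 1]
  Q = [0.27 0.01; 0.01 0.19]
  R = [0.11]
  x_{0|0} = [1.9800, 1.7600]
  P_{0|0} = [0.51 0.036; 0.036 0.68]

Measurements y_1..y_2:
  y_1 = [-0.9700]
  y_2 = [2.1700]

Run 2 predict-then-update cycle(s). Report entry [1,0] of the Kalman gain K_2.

K[1,0] = -0.7597

step 1: x^-=[2.4728, 1.7600]  P^-=[0.8535 0.2364; 0.2364 0.8700]  H_jac=[0.8147 0.5799]  S=[1.1924]  K=[0.6981; 0.5846]  nu=[-4.0052]  x^+=[-0.3232, -0.5815]  P^+=[0.2724 -0.2502; -0.2502 0.4625]
step 2: x^-=[-0.4860, -0.5815]  P^-=[0.4385 -0.1107; -0.1107 0.6525]  H_jac=[-0.6413 -0.7672]  S=[0.5655]  K=[-0.3471; -0.7597]  nu=[1.4121]  x^+=[-0.9762, -1.6543]  P^+=[0.3704 -0.2598; -0.2598 0.3261]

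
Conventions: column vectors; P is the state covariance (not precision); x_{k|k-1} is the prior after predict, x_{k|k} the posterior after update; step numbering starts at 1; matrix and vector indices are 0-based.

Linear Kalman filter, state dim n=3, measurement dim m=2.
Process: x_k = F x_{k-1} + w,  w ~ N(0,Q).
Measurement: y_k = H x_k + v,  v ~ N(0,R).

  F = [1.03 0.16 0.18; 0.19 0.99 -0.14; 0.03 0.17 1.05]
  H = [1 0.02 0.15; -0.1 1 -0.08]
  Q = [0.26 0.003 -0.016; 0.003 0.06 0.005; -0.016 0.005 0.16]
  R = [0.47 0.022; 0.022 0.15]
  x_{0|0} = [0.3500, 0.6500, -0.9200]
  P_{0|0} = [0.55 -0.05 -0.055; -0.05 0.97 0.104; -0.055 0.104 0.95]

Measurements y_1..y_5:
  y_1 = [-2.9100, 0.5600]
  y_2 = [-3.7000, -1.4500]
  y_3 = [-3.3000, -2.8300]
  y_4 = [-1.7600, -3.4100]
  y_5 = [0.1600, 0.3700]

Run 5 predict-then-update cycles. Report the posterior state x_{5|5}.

step 1: x^-=[0.2989, 0.8388, -0.8450]  P^-=[0.8682 0.2101 0.1588; 0.2101 1.0045 0.1235; 0.1588 0.1235 1.2691]  S=[1.4240 0.1530; 0.1530 1.1120]  K=[0.6280 0.0130; 0.0818 0.8642; 0.2500 -0.0289]  nu=[-3.0989, -0.3165]  x^+=[-1.6514, 0.3117, -1.6107]  P^+=[0.3039 0.0412 -0.0621; 0.0412 0.1427 0.0895; -0.0621 0.0895 1.1813]
step 2: x^-=[-1.9410, 0.2203, -1.6878]  P^-=[0.6201 0.1193 0.1782; 0.1193 0.2280 -0.0616; 0.1782 -0.0616 1.4952]  S=[1.1817 0.0396; 0.0396 0.3826]  K=[0.5475 0.0559; 0.0779 0.5695; 0.3583 -0.5574]  nu=[-1.5103, -1.9994]  x^+=[-2.8796, -1.0361, -1.1145]  P^+=[0.2622 0.0442 -0.0304; 0.0442 0.0932 0.0205; -0.0304 0.0205 1.2405]
step 3: x^-=[-3.3323, -1.4168, -1.4328]  P^-=[0.5853 0.0908 0.2081; 0.0908 0.1977 -0.1426; 0.2081 -0.1426 1.5365]  S=[1.1551 -0.0013; -0.0013 0.3714]  K=[0.5353 0.0440; 0.0641 0.5389; 0.3763 -0.7695]  nu=[0.2756, -1.8610]  x^+=[-3.2666, -2.4020, 0.1031]  P^+=[0.2536 0.0427 -0.0126; 0.0427 0.0852 -0.0162; -0.0126 -0.0162 1.1522]
step 4: x^-=[-3.7304, -3.0130, -0.3981]  P^-=[0.5770 0.0808 0.2027; 0.0808 0.1965 -0.1649; 0.2027 -0.1649 1.4268]  S=[1.1423 -0.0120; -0.0120 0.3749]  K=[0.5336 0.0354; 0.0582 0.5397; 0.3537 -0.7871]  nu=[2.0903, -0.8018]  x^+=[-2.6434, -3.3241, 0.9724]  P^+=[0.2518 0.0417 -0.0073; 0.0417 0.0842 -0.0274; -0.0073 -0.0274 1.0450]
step 5: x^-=[-3.0795, -3.9293, 0.3766]  P^-=[0.5726 0.0796 0.1857; 0.0796 0.1958 -0.1597; 0.1857 -0.1597 1.3049]  S=[1.1300 -0.0090; -0.0090 0.3724]  K=[0.5331 0.0328; 0.0569 0.5399; 0.3288 -0.7510]  nu=[3.2616, 4.0215]  x^+=[-1.2091, -1.5723, -1.5712]  P^+=[0.2514 0.0413 -0.0067; 0.0413 0.0841 -0.0286; -0.0067 -0.0286 0.9683]

x_post = [-1.2091, -1.5723, -1.5712]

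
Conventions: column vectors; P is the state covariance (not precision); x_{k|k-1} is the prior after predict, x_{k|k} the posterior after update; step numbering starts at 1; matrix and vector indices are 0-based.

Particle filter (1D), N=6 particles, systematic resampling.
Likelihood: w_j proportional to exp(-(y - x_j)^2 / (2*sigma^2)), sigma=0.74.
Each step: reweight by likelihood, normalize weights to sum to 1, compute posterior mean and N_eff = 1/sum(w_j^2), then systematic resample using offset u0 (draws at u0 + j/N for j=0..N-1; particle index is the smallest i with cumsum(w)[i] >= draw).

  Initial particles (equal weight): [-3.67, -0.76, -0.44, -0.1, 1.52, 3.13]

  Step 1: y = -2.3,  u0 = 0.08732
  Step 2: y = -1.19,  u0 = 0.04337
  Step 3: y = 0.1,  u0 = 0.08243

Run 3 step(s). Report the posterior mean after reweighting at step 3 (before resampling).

step 1: w=[0.5157, 0.3283, 0.1216, 0.0345, 0.0000, 0.0000]  mean=-2.1990  Neff=2.5663  idx=[0, 0, 0, 1, 1, 2]
step 2: w=[0.0016, 0.0016, 0.0016, 0.3675, 0.3675, 0.2603]  mean=-0.6905  Neff=2.9600  idx=[3, 3, 4, 4, 4, 5]
step 3: w=[0.1537, 0.1537, 0.1537, 0.1537, 0.1537, 0.2314]  mean=-0.6859  Neff=5.8242  idx=[0, 1, 2, 3, 4, 5]

post_mean = -0.6859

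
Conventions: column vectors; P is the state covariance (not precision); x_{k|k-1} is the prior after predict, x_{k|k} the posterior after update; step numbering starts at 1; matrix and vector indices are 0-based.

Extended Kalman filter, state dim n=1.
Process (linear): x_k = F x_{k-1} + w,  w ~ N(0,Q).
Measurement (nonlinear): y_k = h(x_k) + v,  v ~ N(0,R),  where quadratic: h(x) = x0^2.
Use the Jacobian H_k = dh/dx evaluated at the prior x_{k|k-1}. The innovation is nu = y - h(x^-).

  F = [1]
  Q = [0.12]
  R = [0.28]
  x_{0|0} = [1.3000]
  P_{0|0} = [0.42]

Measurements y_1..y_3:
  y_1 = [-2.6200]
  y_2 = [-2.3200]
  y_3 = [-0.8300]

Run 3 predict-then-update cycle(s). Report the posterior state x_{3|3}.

x_post = [-0.0798]

step 1: x^-=[1.3000]  P^-=[0.5400]  H_jac=[2.6000]  S=[3.9304]  K=[0.3572]  nu=[-4.3100]  x^+=[-0.2396]  P^+=[0.0385]
step 2: x^-=[-0.2396]  P^-=[0.1585]  H_jac=[-0.4792]  S=[0.3164]  K=[-0.2400]  nu=[-2.3774]  x^+=[0.3310]  P^+=[0.1402]
step 3: x^-=[0.3310]  P^-=[0.2602]  H_jac=[0.6620]  S=[0.3941]  K=[0.4372]  nu=[-0.9396]  x^+=[-0.0798]  P^+=[0.1849]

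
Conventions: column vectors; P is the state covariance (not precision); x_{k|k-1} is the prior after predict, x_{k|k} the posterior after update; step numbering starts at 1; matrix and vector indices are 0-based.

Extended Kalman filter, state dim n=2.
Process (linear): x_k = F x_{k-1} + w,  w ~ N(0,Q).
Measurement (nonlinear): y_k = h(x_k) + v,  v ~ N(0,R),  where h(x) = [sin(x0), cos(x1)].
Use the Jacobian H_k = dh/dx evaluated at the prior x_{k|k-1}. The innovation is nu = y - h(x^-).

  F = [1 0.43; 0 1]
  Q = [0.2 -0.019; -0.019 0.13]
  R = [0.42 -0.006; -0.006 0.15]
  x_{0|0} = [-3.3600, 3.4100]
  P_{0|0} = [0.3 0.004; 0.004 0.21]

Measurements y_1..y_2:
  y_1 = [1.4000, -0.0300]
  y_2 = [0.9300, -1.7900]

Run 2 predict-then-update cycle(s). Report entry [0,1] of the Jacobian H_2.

H_jac[0,1] = 0.0000

step 1: x^-=[-1.8937, 3.4100]  P^-=[0.5423 0.0753; 0.0753 0.3400]  H_jac=[-0.3173 0.0000; 0.0000 0.2652]  S=[0.4746 -0.0123; -0.0123 0.1739]  K=[-0.3602 0.0893; -0.0369 0.5158]  nu=[2.3483, 0.9342]  x^+=[-2.6563, 3.8052]  P^+=[0.4785 0.0586; 0.0586 0.2926]
step 2: x^-=[-1.0201, 3.8052]  P^-=[0.7830 0.1655; 0.1655 0.4226]  H_jac=[0.5233 0.0000; 0.0000 0.6159]  S=[0.6344 0.0473; 0.0473 0.3103]  K=[0.6285 0.2325; 0.0748 0.8274]  nu=[1.7821, -1.0022]  x^+=[-0.1330, 3.1092]  P^+=[0.5018 0.0505; 0.0505 0.2008]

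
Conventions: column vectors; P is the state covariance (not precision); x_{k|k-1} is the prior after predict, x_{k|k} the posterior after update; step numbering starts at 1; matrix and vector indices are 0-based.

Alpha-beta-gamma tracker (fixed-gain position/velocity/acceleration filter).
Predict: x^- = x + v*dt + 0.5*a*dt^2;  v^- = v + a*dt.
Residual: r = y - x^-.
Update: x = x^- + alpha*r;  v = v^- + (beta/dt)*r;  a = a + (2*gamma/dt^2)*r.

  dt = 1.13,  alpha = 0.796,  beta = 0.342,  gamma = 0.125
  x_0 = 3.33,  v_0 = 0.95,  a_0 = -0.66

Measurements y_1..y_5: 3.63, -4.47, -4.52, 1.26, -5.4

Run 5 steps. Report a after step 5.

step 1: x_pred=3.9821  r=-0.3521  x^+=3.7018  v^+=0.0976  a^+=-0.7289
step 2: x_pred=3.3468  r=-7.8168  x^+=-2.8754  v^+=-3.0919  a^+=-2.2594
step 3: x_pred=-7.8117  r=3.2917  x^+=-5.1915  v^+=-4.6487  a^+=-1.6149
step 4: x_pred=-11.4756  r=12.7356  x^+=-1.3381  v^+=-2.6190  a^+=0.8786
step 5: x_pred=-3.7367  r=-1.6633  x^+=-5.0607  v^+=-2.1297  a^+=0.5529

a_post = 0.5529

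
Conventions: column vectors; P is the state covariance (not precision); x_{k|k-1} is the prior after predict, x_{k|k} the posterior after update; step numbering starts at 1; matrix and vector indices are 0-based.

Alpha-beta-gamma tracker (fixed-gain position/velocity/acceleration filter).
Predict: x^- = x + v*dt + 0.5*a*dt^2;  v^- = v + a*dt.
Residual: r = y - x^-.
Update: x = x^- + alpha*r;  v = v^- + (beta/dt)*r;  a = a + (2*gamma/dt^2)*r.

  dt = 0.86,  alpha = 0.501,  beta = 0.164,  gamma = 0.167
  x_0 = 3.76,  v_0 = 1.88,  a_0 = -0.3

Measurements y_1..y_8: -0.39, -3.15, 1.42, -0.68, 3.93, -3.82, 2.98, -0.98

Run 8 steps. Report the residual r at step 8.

resid = -13.4498

step 1: x_pred=5.2659  r=-5.6559  x^+=2.4323  v^+=0.5434  a^+=-2.8542
step 2: x_pred=1.8442  r=-4.9942  x^+=-0.6579  v^+=-2.8635  a^+=-5.1095
step 3: x_pred=-5.0100  r=6.4300  x^+=-1.7886  v^+=-6.0315  a^+=-2.2057
step 4: x_pred=-7.7913  r=7.1113  x^+=-4.2286  v^+=-6.5723  a^+=1.0057
step 5: x_pred=-9.5088  r=13.4388  x^+=-2.7760  v^+=-3.1446  a^+=7.0746
step 6: x_pred=-2.8642  r=-0.9558  x^+=-3.3430  v^+=2.7573  a^+=6.6430
step 7: x_pred=1.4848  r=1.4952  x^+=2.2339  v^+=8.7554  a^+=7.3182
step 8: x_pred=12.4698  r=-13.4498  x^+=5.7314  v^+=12.4842  a^+=1.2443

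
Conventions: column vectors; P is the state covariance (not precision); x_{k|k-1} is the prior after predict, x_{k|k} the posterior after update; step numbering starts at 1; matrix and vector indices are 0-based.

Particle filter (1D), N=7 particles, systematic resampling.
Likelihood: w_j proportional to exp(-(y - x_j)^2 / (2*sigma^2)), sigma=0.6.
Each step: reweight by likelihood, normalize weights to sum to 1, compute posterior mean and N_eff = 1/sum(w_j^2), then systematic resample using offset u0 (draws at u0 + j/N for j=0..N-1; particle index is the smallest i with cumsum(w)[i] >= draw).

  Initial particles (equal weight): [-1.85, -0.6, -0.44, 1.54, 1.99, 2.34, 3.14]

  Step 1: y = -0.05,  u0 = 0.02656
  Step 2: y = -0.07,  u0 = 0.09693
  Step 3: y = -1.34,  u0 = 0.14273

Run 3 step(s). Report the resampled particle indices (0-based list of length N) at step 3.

step 1: w=[0.0074, 0.4348, 0.5358, 0.0198, 0.0020, 0.0002, 0.0000]  mean=-0.4752  Neff=2.0983  idx=[1, 1, 1, 2, 2, 2, 2]
step 2: w=[0.1268, 0.1268, 0.1268, 0.1549, 0.1549, 0.1549, 0.1549]  mean=-0.5009  Neff=6.9344  idx=[0, 1, 3, 3, 4, 5, 6]
step 3: w=[0.1827, 0.1827, 0.1269, 0.1269, 0.1269, 0.1269, 0.1269]  mean=-0.4985  Neff=6.7886  idx=[0, 1, 2, 3, 4, 5, 6]

resampled_idx = [0, 1, 2, 3, 4, 5, 6]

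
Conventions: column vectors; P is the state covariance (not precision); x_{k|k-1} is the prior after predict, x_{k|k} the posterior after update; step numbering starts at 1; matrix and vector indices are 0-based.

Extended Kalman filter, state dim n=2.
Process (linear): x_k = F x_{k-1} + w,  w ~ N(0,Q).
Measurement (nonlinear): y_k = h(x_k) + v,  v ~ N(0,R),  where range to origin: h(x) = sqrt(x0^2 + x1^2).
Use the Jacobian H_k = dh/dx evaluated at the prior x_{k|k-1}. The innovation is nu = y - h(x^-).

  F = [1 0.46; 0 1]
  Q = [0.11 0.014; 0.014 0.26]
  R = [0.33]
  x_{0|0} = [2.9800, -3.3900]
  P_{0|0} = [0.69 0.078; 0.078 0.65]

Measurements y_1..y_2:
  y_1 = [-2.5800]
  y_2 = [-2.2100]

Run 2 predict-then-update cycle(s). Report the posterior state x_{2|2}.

step 1: x^-=[1.4206, -3.3900]  P^-=[1.0093 0.3910; 0.3910 0.9100]  H_jac=[0.3865 -0.9223]  S=[0.9761]  K=[0.0302; -0.7050]  nu=[-6.2556]  x^+=[1.2317, 1.0204]  P^+=[1.0084 0.4118; 0.4118 0.4248]
step 2: x^-=[1.7011, 1.0204]  P^-=[1.5871 0.6212; 0.6212 0.6848]  H_jac=[0.8576 0.5144]  S=[2.2264]  K=[0.7548; 0.3975]  nu=[-4.1937]  x^+=[-1.4644, -0.6465]  P^+=[0.3186 -0.0468; -0.0468 0.3331]

x_post = [-1.4644, -0.6465]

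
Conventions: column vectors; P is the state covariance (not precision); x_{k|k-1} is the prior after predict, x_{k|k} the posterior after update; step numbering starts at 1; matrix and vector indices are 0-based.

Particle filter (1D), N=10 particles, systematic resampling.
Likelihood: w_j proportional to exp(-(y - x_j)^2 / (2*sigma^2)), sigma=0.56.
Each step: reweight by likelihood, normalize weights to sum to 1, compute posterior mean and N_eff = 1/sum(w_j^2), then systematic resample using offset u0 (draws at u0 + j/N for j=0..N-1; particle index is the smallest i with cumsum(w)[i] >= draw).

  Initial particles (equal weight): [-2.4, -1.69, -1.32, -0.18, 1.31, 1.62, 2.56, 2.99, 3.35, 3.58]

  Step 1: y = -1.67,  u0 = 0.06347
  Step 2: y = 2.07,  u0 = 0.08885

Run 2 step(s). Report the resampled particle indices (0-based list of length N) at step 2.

resampled_idx = [6, 6, 7, 7, 7, 8, 8, 9, 9, 9]

step 1: w=[0.1876, 0.4386, 0.3610, 0.0127, 0.0000, 0.0000, 0.0000, 0.0000, 0.0000, 0.0000]  mean=-1.6704  Neff=2.7927  idx=[0, 0, 1, 1, 1, 1, 2, 2, 2, 2]
step 2: w=[0.0000, 0.0000, 0.0036, 0.0036, 0.0036, 0.0036, 0.2464, 0.2464, 0.2464, 0.2464]  mean=-1.3254  Neff=4.1178  idx=[6, 6, 7, 7, 7, 8, 8, 9, 9, 9]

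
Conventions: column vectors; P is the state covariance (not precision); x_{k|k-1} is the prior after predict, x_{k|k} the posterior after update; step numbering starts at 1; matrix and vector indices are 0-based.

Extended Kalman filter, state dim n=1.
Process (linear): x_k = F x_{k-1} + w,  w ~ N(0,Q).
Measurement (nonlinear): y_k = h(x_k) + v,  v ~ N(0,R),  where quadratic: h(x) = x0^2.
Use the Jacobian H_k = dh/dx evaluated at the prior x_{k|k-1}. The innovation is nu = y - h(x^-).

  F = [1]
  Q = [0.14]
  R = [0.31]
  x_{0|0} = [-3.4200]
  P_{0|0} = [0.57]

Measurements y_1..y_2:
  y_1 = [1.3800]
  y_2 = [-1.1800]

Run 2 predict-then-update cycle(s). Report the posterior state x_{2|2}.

step 1: x^-=[-3.4200]  P^-=[0.7100]  H_jac=[-6.8400]  S=[33.5278]  K=[-0.1448]  nu=[-10.3164]  x^+=[-1.9257]  P^+=[0.0066]
step 2: x^-=[-1.9257]  P^-=[0.1466]  H_jac=[-3.8514]  S=[2.4840]  K=[-0.2272]  nu=[-4.8883]  x^+=[-0.8149]  P^+=[0.0183]

x_post = [-0.8149]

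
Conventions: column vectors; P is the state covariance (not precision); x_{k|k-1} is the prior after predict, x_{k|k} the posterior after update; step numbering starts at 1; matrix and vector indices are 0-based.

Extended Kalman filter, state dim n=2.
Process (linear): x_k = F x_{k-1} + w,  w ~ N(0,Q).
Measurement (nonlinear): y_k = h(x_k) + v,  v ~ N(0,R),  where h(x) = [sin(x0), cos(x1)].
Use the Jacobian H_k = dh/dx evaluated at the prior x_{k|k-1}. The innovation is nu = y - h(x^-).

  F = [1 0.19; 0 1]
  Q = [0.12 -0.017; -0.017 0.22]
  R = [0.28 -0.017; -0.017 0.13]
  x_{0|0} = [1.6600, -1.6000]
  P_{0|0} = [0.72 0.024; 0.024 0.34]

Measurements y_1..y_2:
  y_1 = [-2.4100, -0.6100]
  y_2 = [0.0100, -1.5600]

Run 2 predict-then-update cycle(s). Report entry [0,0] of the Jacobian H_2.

step 1: x^-=[1.3560, -1.6000]  P^-=[0.8614 0.0716; 0.0716 0.5600]  H_jac=[0.2131 0.0000; 0.0000 0.9996]  S=[0.3191 -0.0017; -0.0017 0.6895]  K=[0.5759 0.1053; 0.0523 0.8119]  nu=[-3.3870, -0.5808]  x^+=[-0.6557, -2.2486]  P^+=[0.7481 0.0039; 0.0039 0.1047]
step 2: x^-=[-1.0829, -2.2486]  P^-=[0.8734 0.0068; 0.0068 0.3247]  H_jac=[0.4687 0.0000; 0.0000 0.7790]  S=[0.4719 -0.0145; -0.0145 0.3270]  K=[0.8692 0.0548; 0.0306 0.7748]  nu=[0.8933, -0.9329]  x^+=[-0.3575, -2.9441]  P^+=[0.5172 -0.0098; -0.0098 0.1286]

H_jac[0,0] = 0.4687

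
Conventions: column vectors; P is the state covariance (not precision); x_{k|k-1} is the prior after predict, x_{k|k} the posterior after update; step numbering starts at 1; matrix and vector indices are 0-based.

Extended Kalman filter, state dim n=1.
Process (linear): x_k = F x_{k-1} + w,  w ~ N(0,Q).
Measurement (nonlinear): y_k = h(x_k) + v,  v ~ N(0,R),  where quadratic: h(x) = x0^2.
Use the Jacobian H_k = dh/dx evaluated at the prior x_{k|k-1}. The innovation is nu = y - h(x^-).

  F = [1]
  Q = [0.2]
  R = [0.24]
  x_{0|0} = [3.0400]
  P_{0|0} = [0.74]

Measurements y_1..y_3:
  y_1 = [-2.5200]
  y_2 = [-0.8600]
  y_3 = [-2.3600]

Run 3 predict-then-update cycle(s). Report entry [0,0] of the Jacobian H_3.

H_jac[0,0] = 0.7058

step 1: x^-=[3.0400]  P^-=[0.9400]  H_jac=[6.0800]  S=[34.9884]  K=[0.1633]  nu=[-11.7616]  x^+=[1.1188]  P^+=[0.0064]
step 2: x^-=[1.1188]  P^-=[0.2064]  H_jac=[2.2376]  S=[1.2736]  K=[0.3627]  nu=[-2.1117]  x^+=[0.3529]  P^+=[0.0389]
step 3: x^-=[0.3529]  P^-=[0.2389]  H_jac=[0.7058]  S=[0.3590]  K=[0.4697]  nu=[-2.4845]  x^+=[-0.8140]  P^+=[0.1597]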